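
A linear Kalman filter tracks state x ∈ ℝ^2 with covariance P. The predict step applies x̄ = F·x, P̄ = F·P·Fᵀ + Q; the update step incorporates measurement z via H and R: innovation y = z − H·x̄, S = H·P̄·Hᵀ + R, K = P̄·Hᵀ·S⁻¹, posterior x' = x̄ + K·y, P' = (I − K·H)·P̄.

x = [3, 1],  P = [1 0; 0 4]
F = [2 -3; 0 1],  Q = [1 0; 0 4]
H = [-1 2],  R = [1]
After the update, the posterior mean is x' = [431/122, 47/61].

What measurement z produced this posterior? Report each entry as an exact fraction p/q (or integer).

z = [-2]

x̄ = F·x = [3, 1]
P̄ = F·P·Fᵀ + Q = [41 -12; -12 8]
S = H·P̄·Hᵀ + R = [122]
K = P̄·Hᵀ·S⁻¹ = [-65/122; 14/61]
x' − x̄ = [65/122, -14/61] = K·y
y = (KᵀK)⁻¹·Kᵀ·(x' − x̄) = [-1]
z = y + H·x̄ = [-1] + [-1] = [-2]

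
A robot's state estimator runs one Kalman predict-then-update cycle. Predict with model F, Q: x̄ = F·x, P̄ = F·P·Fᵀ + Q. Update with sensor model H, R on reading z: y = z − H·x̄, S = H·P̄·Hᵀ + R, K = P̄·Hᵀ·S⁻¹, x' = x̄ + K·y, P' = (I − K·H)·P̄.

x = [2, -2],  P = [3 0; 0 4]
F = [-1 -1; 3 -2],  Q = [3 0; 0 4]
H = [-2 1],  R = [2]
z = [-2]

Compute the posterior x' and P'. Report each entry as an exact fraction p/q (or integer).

x' = [84/31, 114/31]
P' = [163/31 312/31; 312/31 1970/93]

x̄ = F·x = [0, 10]
P̄ = F·P·Fᵀ + Q = [10 -1; -1 47]
y = z − H·x̄ = [-12]
S = H·P̄·Hᵀ + R = [93]
K = P̄·Hᵀ·S⁻¹ = [-7/31; 49/93]
x' = x̄ + K·y = [84/31, 114/31]
P' = (I − K·H)·P̄ = [163/31 312/31; 312/31 1970/93]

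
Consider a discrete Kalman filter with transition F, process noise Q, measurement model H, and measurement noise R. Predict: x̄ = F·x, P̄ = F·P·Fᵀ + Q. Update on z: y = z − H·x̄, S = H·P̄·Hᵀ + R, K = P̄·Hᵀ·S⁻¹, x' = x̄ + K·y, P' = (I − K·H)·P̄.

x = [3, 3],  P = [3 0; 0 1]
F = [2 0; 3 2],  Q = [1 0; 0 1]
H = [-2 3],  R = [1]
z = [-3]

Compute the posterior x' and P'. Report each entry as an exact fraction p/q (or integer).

x̄ = F·x = [6, 15]
P̄ = F·P·Fᵀ + Q = [13 18; 18 32]
y = z − H·x̄ = [-36]
S = H·P̄·Hᵀ + R = [125]
K = P̄·Hᵀ·S⁻¹ = [28/125; 12/25]
x' = x̄ + K·y = [-258/125, -57/25]
P' = (I − K·H)·P̄ = [841/125 114/25; 114/25 16/5]

x' = [-258/125, -57/25]
P' = [841/125 114/25; 114/25 16/5]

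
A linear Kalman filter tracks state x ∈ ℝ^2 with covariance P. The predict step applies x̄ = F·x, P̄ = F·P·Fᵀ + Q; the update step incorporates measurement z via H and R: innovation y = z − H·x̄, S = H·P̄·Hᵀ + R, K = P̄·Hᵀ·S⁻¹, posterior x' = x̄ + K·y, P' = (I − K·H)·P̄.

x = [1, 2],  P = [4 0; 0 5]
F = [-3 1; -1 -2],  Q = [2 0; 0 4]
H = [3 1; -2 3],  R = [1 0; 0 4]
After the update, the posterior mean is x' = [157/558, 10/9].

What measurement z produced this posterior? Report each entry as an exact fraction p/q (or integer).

x̄ = F·x = [-1, -5]
P̄ = F·P·Fᵀ + Q = [43 2; 2 28]
S = H·P̄·Hᵀ + R = [428 -160; -160 404]
K = P̄·Hᵀ·S⁻¹ = [10031/36828 -830/9207; 107/594 80/297]
x' − x̄ = [715/558, 55/9] = K·y
y = (KᵀK)⁻¹·Kᵀ·(x' − x̄) = [10, 16]
z = y + H·x̄ = [10, 16] + [-8, -13] = [2, 3]

z = [2, 3]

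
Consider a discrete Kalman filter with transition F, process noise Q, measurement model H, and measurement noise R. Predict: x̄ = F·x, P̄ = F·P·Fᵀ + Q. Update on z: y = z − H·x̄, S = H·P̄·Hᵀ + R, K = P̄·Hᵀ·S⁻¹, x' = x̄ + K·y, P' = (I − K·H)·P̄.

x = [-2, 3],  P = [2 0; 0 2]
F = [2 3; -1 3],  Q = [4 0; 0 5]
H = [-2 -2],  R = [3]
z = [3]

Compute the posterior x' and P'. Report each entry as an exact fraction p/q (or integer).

x' = [-281/67, 191/67]
P' = [2306/335 -2174/335; -2174/335 2291/335]

x̄ = F·x = [5, 11]
P̄ = F·P·Fᵀ + Q = [30 14; 14 25]
y = z − H·x̄ = [35]
S = H·P̄·Hᵀ + R = [335]
K = P̄·Hᵀ·S⁻¹ = [-88/335; -78/335]
x' = x̄ + K·y = [-281/67, 191/67]
P' = (I − K·H)·P̄ = [2306/335 -2174/335; -2174/335 2291/335]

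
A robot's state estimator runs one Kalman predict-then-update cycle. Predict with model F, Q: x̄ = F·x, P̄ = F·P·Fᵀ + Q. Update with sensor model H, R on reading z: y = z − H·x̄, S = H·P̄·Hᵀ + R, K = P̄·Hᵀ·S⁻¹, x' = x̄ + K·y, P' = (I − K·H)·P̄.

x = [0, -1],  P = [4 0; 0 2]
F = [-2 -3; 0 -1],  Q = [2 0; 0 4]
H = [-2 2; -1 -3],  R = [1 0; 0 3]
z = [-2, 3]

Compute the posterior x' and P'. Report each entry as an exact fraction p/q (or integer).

x' = [207/4003, -3749/4003]
P' = [1296/4003 546/4003; 546/4003 786/4003]

x̄ = F·x = [3, 1]
P̄ = F·P·Fᵀ + Q = [36 6; 6 6]
y = z − H·x̄ = [2, 9]
S = H·P̄·Hᵀ + R = [121 60; 60 129]
K = P̄·Hᵀ·S⁻¹ = [-1500/4003 -978/4003; 480/4003 -968/4003]
x' = x̄ + K·y = [207/4003, -3749/4003]
P' = (I − K·H)·P̄ = [1296/4003 546/4003; 546/4003 786/4003]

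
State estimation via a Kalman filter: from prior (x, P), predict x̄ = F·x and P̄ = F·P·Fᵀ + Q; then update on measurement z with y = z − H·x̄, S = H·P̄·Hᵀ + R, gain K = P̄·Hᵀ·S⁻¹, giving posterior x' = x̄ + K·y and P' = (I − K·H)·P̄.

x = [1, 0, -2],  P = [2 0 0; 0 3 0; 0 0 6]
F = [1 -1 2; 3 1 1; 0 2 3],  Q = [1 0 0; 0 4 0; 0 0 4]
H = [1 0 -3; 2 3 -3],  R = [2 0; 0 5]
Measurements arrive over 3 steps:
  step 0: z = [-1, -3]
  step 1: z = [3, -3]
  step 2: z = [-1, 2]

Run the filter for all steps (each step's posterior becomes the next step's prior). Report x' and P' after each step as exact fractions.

step 0: x' = [-358389/141403, 31501/141403, -73842/141403], P' = [2166240/141403 -665760/141403 741450/141403; -665760/141403 311047/141403 -197418/141403; 741450/141403 -197418/141403 284842/141403]
step 1: x' = [3684681443/30634677193, -62782620094/30634677193, -29180847534/30634677193], P' = [77514803976/30634677193 -14940520952/30634677193 27973931422/30634677193; -14940520952/30634677193 24919360397/30634677193 940001314/30634677193; 27973931422/30634677193 940001314/30634677193 16702395142/30634677193]
step 2: x' = [262556405303151/403134606102881, 251012332923376/403134606102881, 163613130765506/403134606102881], P' = [2846379442286912/1209403818308643 -188280200638360/403134606102881 1026406970750498/1209403818308643; -188280200638360/403134606102881 327123999487389/403134606102881 15469497384674/403134606102881; 1026406970750498/1209403818308643 15469497384674/403134606102881 630993602949194/1209403818308643]

step 0: x̄ = F·x = [-3, 1, -6]
step 0: P̄ = F·P·Fᵀ + Q = [30 15 30; 15 31 24; 30 24 70]
step 0: y = z − H·x̄ = [-16, -18]
step 0: S = H·P̄·Hᵀ + R = [482 249; 249 422]
step 0: K = P̄·Hᵀ·S⁻¹ = [-29055/141403 22170/141403; -36753/141403 38775/141403; -56538/141403 7224/141403]
step 0: x' = x̄ + K·y = [-358389/141403, 31501/141403, -73842/141403]
step 0: P' = (I − K·H)·P̄ = [2166240/141403 -665760/141403 741450/141403; -665760/141403 311047/141403 -197418/141403; 741450/141403 -197418/141403 284842/141403]
step 1: x̄ = F·x = [-537574/141403, -1117508/141403, -158524/141403]
step 1: P̄ = F·P·Fᵀ + Q = [8845050/141403 13081609/141403 1782370/141403; 13081609/141403 20716965/141403 3168020/141403; 1782370/141403 3168020/141403 2004362/141403]
step 1: y = z − H·x̄ = [486211/141403, 3527891/141403]
step 1: S = H·P̄·Hᵀ + R = [16472894/141403 30420675/141403; 30420675/141403 319145666/141403]
step 1: K = P̄·Hᵀ·S⁻¹ = [-3203495145/30634677193 5257250166/30634677193; -8880262447/30634677193 8411407069/30634677193; -11066627002/30634677193 1732136272/30634677193]
step 1: x' = x̄ + K·y = [3684681443/30634677193, -62782620094/30634677193, -29180847534/30634677193]
step 1: P' = (I − K·H)·P̄ = [77514803976/30634677193 -14940520952/30634677193 27973931422/30634677193; -14940520952/30634677193 24919360397/30634677193 940001314/30634677193; 27973931422/30634677193 940001314/30634677193 16702395142/30634677193]
step 2: x̄ = F·x = [8105606469/30634677193, -80909423299/30634677193, -213107782790/30634677193]
step 2: P̄ = F·P·Fᵀ + Q = [337895184470/30634677193 467668404987/30634677193 105356403734/30634677193; 467668404987/30634677193 941874165543/30634677193 266768169876/30634677193; 105356403734/30634677193 266768169876/30634677193 383817722406/30634677193]
step 2: y = z − H·x̄ = [-678063632032/30634677193, -351536937025/30634677193]
step 2: S = H·P̄·Hᵀ + R = [3221385618106/30634677193 2184033923065/30634677193; 2184033923065/30634677193 12981898072654/30634677193]
step 2: K = P̄·Hᵀ·S⁻¹ = [-116420734982291/1209403818308643 183803233315418/1209403818308643; -117344346396191/403134606102881 111680621006285/403134606102881; -433286919048542/1209403818308643 59811721823096/1209403818308643]
step 2: x' = x̄ + K·y = [262556405303151/403134606102881, 251012332923376/403134606102881, 163613130765506/403134606102881]
step 2: P' = (I − K·H)·P̄ = [2846379442286912/1209403818308643 -188280200638360/403134606102881 1026406970750498/1209403818308643; -188280200638360/403134606102881 327123999487389/403134606102881 15469497384674/403134606102881; 1026406970750498/1209403818308643 15469497384674/403134606102881 630993602949194/1209403818308643]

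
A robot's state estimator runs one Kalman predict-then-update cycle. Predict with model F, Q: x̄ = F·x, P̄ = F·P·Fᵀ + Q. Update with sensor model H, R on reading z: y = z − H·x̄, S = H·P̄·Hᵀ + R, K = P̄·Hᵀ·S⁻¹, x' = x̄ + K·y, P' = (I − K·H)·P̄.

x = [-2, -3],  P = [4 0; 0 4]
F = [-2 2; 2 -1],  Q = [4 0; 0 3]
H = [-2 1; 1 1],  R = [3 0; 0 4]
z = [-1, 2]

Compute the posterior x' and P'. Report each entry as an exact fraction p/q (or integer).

x' = [358/673, 4/673]
P' = [2196/3365 972/3365; 972/3365 5064/3365]

x̄ = F·x = [-2, -1]
P̄ = F·P·Fᵀ + Q = [36 -24; -24 23]
y = z − H·x̄ = [-4, 5]
S = H·P̄·Hᵀ + R = [266 -25; -25 15]
K = P̄·Hᵀ·S⁻¹ = [-228/673 792/3365; 208/673 1509/3365]
x' = x̄ + K·y = [358/673, 4/673]
P' = (I − K·H)·P̄ = [2196/3365 972/3365; 972/3365 5064/3365]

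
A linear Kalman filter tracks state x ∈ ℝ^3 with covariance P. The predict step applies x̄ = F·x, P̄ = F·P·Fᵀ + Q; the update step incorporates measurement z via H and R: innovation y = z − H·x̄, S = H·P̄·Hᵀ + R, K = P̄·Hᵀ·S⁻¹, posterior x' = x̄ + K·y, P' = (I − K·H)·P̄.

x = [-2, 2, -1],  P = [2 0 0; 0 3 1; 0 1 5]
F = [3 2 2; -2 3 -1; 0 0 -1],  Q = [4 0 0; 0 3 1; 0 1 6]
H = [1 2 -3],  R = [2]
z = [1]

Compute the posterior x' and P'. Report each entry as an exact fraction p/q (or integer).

x̄ = F·x = [-4, 11, 1]
P̄ = F·P·Fᵀ + Q = [62 0 -12; 0 37 3; -12 3 11]
y = z − H·x̄ = [-14]
S = H·P̄·Hᵀ + R = [347]
K = P̄·Hᵀ·S⁻¹ = [98/347; 65/347; -39/347]
x' = x̄ + K·y = [-2760/347, 2907/347, 893/347]
P' = (I − K·H)·P̄ = [11910/347 -6370/347 -342/347; -6370/347 8614/347 3576/347; -342/347 3576/347 2296/347]

x' = [-2760/347, 2907/347, 893/347]
P' = [11910/347 -6370/347 -342/347; -6370/347 8614/347 3576/347; -342/347 3576/347 2296/347]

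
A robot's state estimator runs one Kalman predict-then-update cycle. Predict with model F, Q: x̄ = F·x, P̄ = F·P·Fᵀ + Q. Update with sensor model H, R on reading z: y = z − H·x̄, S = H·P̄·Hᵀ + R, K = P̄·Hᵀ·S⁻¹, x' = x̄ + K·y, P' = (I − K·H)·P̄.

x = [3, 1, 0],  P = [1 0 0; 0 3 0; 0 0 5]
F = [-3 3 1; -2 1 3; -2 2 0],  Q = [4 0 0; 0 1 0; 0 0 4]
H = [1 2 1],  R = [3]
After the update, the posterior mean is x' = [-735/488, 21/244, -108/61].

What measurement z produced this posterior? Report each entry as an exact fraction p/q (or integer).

z = [-3]

x̄ = F·x = [-6, -5, -4]
P̄ = F·P·Fᵀ + Q = [45 30 24; 30 53 10; 24 10 20]
S = H·P̄·Hᵀ + R = [488]
K = P̄·Hᵀ·S⁻¹ = [129/488; 73/244; 8/61]
x' − x̄ = [2193/488, 1241/244, 136/61] = K·y
y = (KᵀK)⁻¹·Kᵀ·(x' − x̄) = [17]
z = y + H·x̄ = [17] + [-20] = [-3]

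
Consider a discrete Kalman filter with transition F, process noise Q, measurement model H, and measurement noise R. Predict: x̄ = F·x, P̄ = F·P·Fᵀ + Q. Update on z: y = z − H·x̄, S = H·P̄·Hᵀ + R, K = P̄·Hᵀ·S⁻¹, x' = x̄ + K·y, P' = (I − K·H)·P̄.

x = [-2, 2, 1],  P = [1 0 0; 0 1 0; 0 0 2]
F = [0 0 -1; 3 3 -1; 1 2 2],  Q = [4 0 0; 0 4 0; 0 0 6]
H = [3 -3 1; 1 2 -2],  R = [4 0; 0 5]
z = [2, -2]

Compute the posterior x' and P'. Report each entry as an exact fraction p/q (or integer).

x' = [9445/24297, 2505/8099, 3124/1869]
P' = [41098/24297 20058/8099 5356/1869; 20058/8099 38387/8099 3587/623; 5356/1869 3587/623 14839/1869]

x̄ = F·x = [-1, -1, 4]
P̄ = F·P·Fᵀ + Q = [6 2 -4; 2 24 5; -4 5 19]
y = z − H·x̄ = [-2, 9]
S = H·P̄·Hᵀ + R = [203 -98; -98 167]
K = P̄·Hᵀ·S⁻¹ = [3100/24297 634/3471; -2089/8099 102/1157; -344/1869 -80/267]
x' = x̄ + K·y = [9445/24297, 2505/8099, 3124/1869]
P' = (I − K·H)·P̄ = [41098/24297 20058/8099 5356/1869; 20058/8099 38387/8099 3587/623; 5356/1869 3587/623 14839/1869]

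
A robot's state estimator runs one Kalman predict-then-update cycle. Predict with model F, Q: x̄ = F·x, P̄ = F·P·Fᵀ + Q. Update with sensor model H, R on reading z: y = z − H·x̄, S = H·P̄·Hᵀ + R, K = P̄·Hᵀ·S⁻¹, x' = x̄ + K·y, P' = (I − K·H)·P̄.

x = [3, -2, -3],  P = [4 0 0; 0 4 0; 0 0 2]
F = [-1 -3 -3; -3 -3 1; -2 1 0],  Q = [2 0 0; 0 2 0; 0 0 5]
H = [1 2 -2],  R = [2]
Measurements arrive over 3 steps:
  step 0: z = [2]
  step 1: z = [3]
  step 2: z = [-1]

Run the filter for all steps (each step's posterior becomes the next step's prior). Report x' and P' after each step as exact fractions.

step 0: x̄ = F·x = [12, -6, -8]
step 0: P̄ = F·P·Fᵀ + Q = [60 42 -4; 42 76 12; -4 12 25]
step 0: y = z − H·x̄ = [-14]
step 0: S = H·P̄·Hᵀ + R = [554]
step 0: K = P̄·Hᵀ·S⁻¹ = [76/277; 85/277; -15/277]
step 0: x' = x̄ + K·y = [2260/277, -2852/277, -2006/277]
step 0: P' = (I − K·H)·P̄ = [5068/277 -1286/277 1172/277; -1286/277 6602/277 5874/277; 1172/277 5874/277 6475/277]
step 1: x̄ = F·x = [12314/277, -230/277, -7372/277]
step 1: P̄ = F·P·Fᵀ + Q = [228363/277 84385/277 -26690/277; 84385/277 46635/277 10274/277; -26690/277 10274/277 33403/277]
step 1: y = z − H·x̄ = [-25767/277]
step 1: S = H·P̄·Hᵀ + R = [911177/277]
step 1: K = P̄·Hᵀ·S⁻¹ = [450513/911177; 157107/911177; -72948/911177]
step 1: x' = x̄ + K·y = [-1401209/911177, -15370927/911177, -17464064/911177]
step 1: P' = (I − K·H)·P̄ = [18473466/911177 22061102/911177 30847322/911177; 22061102/911177 64296498/911177 75169942/911177; 30847322/911177 75169942/911177 90666551/911177]
step 2: x̄ = F·x = [99906182/911177, 32852344/911177, -12568509/911177]
step 2: P̄ = F·P·Fᵀ + Q = [3085472761/911177 1324620679/911177 -86062946/911177; 1324620679/911177 598414833/911177 -2390094/911177; -86062946/911177 -2390094/911177 54501839/911177]
step 2: y = z − H·x̄ = [-191659065/911177]
step 2: S = H·P̄·Hᵀ + R = [11360817055/911177]
step 2: K = P̄·Hᵀ·S⁻¹ = [5906840011/11360817055; 2526230533/11360817055; -199846812/11360817055]
step 2: x' = x̄ + K·y = [640144067/2272163411, -24352131785/2272163411, -22934309859/2272163411]
step 2: P' = (I − K·H)·P̄ = [178596090942/11360817055 139087808466/11360817055 222479013926/11360817055; 139087808466/11360817055 457255544038/11360817055 524273217738/11360817055; 222479013926/11360817055 524273217738/11360817055 635712571513/11360817055]

step 0: x' = [2260/277, -2852/277, -2006/277], P' = [5068/277 -1286/277 1172/277; -1286/277 6602/277 5874/277; 1172/277 5874/277 6475/277]
step 1: x' = [-1401209/911177, -15370927/911177, -17464064/911177], P' = [18473466/911177 22061102/911177 30847322/911177; 22061102/911177 64296498/911177 75169942/911177; 30847322/911177 75169942/911177 90666551/911177]
step 2: x' = [640144067/2272163411, -24352131785/2272163411, -22934309859/2272163411], P' = [178596090942/11360817055 139087808466/11360817055 222479013926/11360817055; 139087808466/11360817055 457255544038/11360817055 524273217738/11360817055; 222479013926/11360817055 524273217738/11360817055 635712571513/11360817055]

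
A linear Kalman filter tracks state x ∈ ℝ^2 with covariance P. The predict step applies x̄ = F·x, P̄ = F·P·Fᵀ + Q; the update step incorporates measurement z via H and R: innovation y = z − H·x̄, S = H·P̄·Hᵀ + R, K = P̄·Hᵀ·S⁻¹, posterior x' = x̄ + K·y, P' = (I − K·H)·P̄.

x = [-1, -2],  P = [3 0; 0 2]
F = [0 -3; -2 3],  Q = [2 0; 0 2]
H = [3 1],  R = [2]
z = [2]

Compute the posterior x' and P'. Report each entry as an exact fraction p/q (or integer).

x̄ = F·x = [6, -4]
P̄ = F·P·Fᵀ + Q = [20 -18; -18 32]
y = z − H·x̄ = [-12]
S = H·P̄·Hᵀ + R = [106]
K = P̄·Hᵀ·S⁻¹ = [21/53; -11/53]
x' = x̄ + K·y = [66/53, -80/53]
P' = (I − K·H)·P̄ = [178/53 -492/53; -492/53 1454/53]

x' = [66/53, -80/53]
P' = [178/53 -492/53; -492/53 1454/53]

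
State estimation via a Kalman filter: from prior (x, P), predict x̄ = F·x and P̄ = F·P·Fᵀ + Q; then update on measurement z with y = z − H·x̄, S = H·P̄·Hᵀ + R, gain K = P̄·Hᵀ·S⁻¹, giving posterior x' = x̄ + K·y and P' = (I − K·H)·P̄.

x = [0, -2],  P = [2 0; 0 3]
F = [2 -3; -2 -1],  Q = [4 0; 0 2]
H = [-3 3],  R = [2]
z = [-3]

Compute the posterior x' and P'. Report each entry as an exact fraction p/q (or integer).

x' = [843/226, 307/113]
P' = [1158/113 1139/113; 1139/113 1145/113]

x̄ = F·x = [6, 2]
P̄ = F·P·Fᵀ + Q = [39 1; 1 13]
y = z − H·x̄ = [9]
S = H·P̄·Hᵀ + R = [452]
K = P̄·Hᵀ·S⁻¹ = [-57/226; 9/113]
x' = x̄ + K·y = [843/226, 307/113]
P' = (I − K·H)·P̄ = [1158/113 1139/113; 1139/113 1145/113]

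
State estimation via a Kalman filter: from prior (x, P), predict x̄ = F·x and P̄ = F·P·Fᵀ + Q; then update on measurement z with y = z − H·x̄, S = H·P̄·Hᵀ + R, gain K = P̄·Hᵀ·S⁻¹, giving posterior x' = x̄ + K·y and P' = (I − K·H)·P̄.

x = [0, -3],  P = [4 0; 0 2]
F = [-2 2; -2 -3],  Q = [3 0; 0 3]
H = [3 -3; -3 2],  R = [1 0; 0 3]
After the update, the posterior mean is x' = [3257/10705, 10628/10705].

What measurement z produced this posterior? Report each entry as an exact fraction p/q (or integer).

x̄ = F·x = [-6, 9]
P̄ = F·P·Fᵀ + Q = [27 4; 4 37]
S = H·P̄·Hᵀ + R = [505 -405; -405 346]
K = P̄·Hᵀ·S⁻¹ = [-5691/10705 -1784/2141; -9144/10705 -1757/2141]
x' − x̄ = [67487/10705, -85717/10705] = K·y
y = (KᵀK)⁻¹·Kᵀ·(x' − x̄) = [43, -35]
z = y + H·x̄ = [43, -35] + [-45, 36] = [-2, 1]

z = [-2, 1]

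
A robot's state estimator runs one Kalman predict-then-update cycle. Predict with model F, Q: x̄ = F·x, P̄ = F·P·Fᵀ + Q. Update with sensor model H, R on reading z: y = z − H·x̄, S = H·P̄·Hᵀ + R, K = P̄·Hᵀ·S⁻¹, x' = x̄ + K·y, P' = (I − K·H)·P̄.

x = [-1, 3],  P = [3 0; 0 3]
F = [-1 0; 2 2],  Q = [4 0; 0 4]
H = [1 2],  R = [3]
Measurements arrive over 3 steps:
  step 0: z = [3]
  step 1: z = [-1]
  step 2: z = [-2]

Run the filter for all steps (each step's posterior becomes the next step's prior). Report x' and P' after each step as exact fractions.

step 0: x̄ = F·x = [1, 4]
step 0: P̄ = F·P·Fᵀ + Q = [7 -6; -6 28]
step 0: y = z − H·x̄ = [-6]
step 0: S = H·P̄·Hᵀ + R = [98]
step 0: K = P̄·Hᵀ·S⁻¹ = [-5/98; 25/49]
step 0: x' = x̄ + K·y = [64/49, 46/49]
step 0: P' = (I − K·H)·P̄ = [661/98 -169/49; -169/49 122/49]
step 1: x̄ = F·x = [-64/49, 220/49]
step 1: P̄ = F·P·Fᵀ + Q = [1053/98 -323/49; -323/49 654/49]
step 1: y = z − H·x̄ = [-425/49]
step 1: S = H·P̄·Hᵀ + R = [3995/98]
step 1: K = P̄·Hᵀ·S⁻¹ = [-239/3995; 394/799]
step 1: x' = x̄ + K·y = [-37/47, 10/47]
step 1: P' = (I − K·H)·P̄ = [42343/3995 -4306/799; -4306/799 2744/799]
step 2: x̄ = F·x = [37/47, -54/47]
step 2: P̄ = F·P·Fᵀ + Q = [58323/3995 -41626/3995; -41626/3995 67992/3995]
step 2: y = z − H·x̄ = [-23/47]
step 2: S = H·P̄·Hᵀ + R = [175772/3995]
step 2: K = P̄·Hᵀ·S⁻¹ = [-24929/175772; 47179/87886]
step 2: x' = x̄ + K·y = [150573/175772, -124063/87886]
step 2: P' = (I − K·H)·P̄ = [2410537/175772 -621331/87886; -621331/87886 190717/43943]

step 0: x' = [64/49, 46/49], P' = [661/98 -169/49; -169/49 122/49]
step 1: x' = [-37/47, 10/47], P' = [42343/3995 -4306/799; -4306/799 2744/799]
step 2: x' = [150573/175772, -124063/87886], P' = [2410537/175772 -621331/87886; -621331/87886 190717/43943]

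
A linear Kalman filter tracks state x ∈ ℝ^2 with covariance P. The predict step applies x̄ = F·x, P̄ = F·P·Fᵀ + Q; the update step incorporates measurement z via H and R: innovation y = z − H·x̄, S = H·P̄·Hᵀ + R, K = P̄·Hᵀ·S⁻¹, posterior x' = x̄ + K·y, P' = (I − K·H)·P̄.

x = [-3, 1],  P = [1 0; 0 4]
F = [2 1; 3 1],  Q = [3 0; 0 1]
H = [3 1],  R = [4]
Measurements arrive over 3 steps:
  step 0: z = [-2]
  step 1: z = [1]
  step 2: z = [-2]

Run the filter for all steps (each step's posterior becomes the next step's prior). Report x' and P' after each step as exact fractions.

step 0: x̄ = F·x = [-5, -8]
step 0: P̄ = F·P·Fᵀ + Q = [11 10; 10 14]
step 0: y = z − H·x̄ = [21]
step 0: S = H·P̄·Hᵀ + R = [177]
step 0: K = P̄·Hᵀ·S⁻¹ = [43/177; 44/177]
step 0: x' = x̄ + K·y = [6/59, -164/59]
step 0: P' = (I − K·H)·P̄ = [98/177 -122/177; -122/177 542/177]
step 1: x̄ = F·x = [-152/59, -146/59]
step 1: P̄ = F·P·Fᵀ + Q = [977/177 520/177; 520/177 869/177]
step 1: y = z − H·x̄ = [661/59]
step 1: S = H·P̄·Hᵀ + R = [13490/177]
step 1: K = P̄·Hᵀ·S⁻¹ = [3451/13490; 2429/13490]
step 1: x' = x̄ + K·y = [3909/13490, -6169/13490]
step 1: P' = (I − K·H)·P̄ = [7177/13490 -7727/13490; -7727/13490 32897/13490]
step 2: x̄ = F·x = [1649/13490, 2779/6745]
step 2: P̄ = F·P·Fᵀ + Q = [71167/13490 18662/6745; 18662/6745 32309/6745]
step 2: y = z − H·x̄ = [-7497/2698]
step 2: S = H·P̄·Hᵀ + R = [196605/2698]
step 2: K = P̄·Hᵀ·S⁻¹ = [10033/39321; 35318/196605]
step 2: x' = x̄ + K·y = [-754/1285, -112/1285]
step 2: P' = (I − K·H)·P̄ = [104459/196605 -112717/196605; -112717/196605 479423/196605]

step 0: x' = [6/59, -164/59], P' = [98/177 -122/177; -122/177 542/177]
step 1: x' = [3909/13490, -6169/13490], P' = [7177/13490 -7727/13490; -7727/13490 32897/13490]
step 2: x' = [-754/1285, -112/1285], P' = [104459/196605 -112717/196605; -112717/196605 479423/196605]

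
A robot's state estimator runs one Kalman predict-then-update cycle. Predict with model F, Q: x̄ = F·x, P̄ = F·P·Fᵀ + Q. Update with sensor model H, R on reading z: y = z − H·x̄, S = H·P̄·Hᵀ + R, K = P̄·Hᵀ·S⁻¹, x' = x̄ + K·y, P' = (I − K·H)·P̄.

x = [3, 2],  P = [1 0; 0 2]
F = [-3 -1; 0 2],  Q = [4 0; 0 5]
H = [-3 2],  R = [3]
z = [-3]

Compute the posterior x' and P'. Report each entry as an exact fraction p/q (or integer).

x̄ = F·x = [-11, 4]
P̄ = F·P·Fᵀ + Q = [15 -4; -4 13]
y = z − H·x̄ = [-44]
S = H·P̄·Hᵀ + R = [238]
K = P̄·Hᵀ·S⁻¹ = [-53/238; 19/119]
x' = x̄ + K·y = [-143/119, -360/119]
P' = (I − K·H)·P̄ = [761/238 531/119; 531/119 825/119]

x' = [-143/119, -360/119]
P' = [761/238 531/119; 531/119 825/119]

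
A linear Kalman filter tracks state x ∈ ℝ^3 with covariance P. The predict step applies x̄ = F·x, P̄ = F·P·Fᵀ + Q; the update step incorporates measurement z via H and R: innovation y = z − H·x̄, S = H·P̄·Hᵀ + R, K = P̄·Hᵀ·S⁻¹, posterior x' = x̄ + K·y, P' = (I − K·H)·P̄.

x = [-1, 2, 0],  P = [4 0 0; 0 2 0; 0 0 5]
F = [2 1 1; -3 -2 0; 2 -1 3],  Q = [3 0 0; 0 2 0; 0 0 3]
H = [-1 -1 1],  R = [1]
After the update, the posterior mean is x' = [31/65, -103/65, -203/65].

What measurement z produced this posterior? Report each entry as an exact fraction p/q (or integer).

x̄ = F·x = [0, -1, -4]
P̄ = F·P·Fᵀ + Q = [26 -28 29; -28 46 -20; 29 -20 66]
S = H·P̄·Hᵀ + R = [65]
K = P̄·Hᵀ·S⁻¹ = [31/65; -38/65; 57/65]
x' − x̄ = [31/65, -38/65, 57/65] = K·y
y = (KᵀK)⁻¹·Kᵀ·(x' − x̄) = [1]
z = y + H·x̄ = [1] + [-3] = [-2]

z = [-2]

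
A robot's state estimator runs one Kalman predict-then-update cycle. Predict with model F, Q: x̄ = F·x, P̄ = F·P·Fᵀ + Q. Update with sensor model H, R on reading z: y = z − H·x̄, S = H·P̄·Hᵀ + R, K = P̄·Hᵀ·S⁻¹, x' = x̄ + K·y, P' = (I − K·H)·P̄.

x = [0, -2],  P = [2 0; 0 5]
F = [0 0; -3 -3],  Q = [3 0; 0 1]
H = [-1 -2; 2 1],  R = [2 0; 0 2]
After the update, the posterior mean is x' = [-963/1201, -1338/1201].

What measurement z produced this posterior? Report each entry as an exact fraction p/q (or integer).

x̄ = F·x = [0, 6]
P̄ = F·P·Fᵀ + Q = [3 0; 0 64]
S = H·P̄·Hᵀ + R = [261 -134; -134 78]
K = P̄·Hᵀ·S⁻¹ = [285/1201 582/1201; -704/1201 -224/1201]
x' − x̄ = [-963/1201, -8544/1201] = K·y
y = (KᵀK)⁻¹·Kᵀ·(x' − x̄) = [15, -9]
z = y + H·x̄ = [15, -9] + [-12, 6] = [3, -3]

z = [3, -3]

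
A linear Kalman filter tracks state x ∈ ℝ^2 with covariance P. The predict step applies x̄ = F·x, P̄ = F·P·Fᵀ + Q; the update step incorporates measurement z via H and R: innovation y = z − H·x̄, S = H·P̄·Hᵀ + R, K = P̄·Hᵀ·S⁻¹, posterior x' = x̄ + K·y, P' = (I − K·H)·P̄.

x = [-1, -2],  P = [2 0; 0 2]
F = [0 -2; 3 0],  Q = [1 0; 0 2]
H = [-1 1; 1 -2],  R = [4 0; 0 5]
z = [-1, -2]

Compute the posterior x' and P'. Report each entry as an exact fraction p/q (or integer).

x' = [2102/701, 1497/701]
P' = [3960/701 2340/701; 2340/701 2020/701]

x̄ = F·x = [4, -3]
P̄ = F·P·Fᵀ + Q = [9 0; 0 20]
y = z − H·x̄ = [6, -12]
S = H·P̄·Hᵀ + R = [33 -49; -49 94]
K = P̄·Hᵀ·S⁻¹ = [-405/701 -144/701; -80/701 -340/701]
x' = x̄ + K·y = [2102/701, 1497/701]
P' = (I − K·H)·P̄ = [3960/701 2340/701; 2340/701 2020/701]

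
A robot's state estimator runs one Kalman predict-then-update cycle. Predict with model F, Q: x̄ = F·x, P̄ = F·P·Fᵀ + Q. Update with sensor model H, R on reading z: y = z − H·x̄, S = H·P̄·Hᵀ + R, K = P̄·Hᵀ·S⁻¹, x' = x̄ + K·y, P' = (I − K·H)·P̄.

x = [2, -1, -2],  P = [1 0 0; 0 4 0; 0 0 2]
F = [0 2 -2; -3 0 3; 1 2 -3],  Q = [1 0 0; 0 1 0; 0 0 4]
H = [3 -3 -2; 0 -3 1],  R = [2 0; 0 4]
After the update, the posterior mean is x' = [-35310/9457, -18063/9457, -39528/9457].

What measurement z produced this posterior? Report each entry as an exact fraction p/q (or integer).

x̄ = F·x = [2, -12, 6]
P̄ = F·P·Fᵀ + Q = [25 -12 28; -12 28 -21; 28 -21 39]
S = H·P̄·Hᵀ + R = [263 303; 303 421]
K = P̄·Hᵀ·S⁻¹ = [3763/18914 167/18914; -1023/18914 -3981/18914; -1857/18914 5919/18914]
x' − x̄ = [-54224/9457, 95421/9457, -96270/9457] = K·y
y = (KᵀK)⁻¹·Kᵀ·(x' − x̄) = [-27, -41]
z = y + H·x̄ = [-27, -41] + [30, 42] = [3, 1]

z = [3, 1]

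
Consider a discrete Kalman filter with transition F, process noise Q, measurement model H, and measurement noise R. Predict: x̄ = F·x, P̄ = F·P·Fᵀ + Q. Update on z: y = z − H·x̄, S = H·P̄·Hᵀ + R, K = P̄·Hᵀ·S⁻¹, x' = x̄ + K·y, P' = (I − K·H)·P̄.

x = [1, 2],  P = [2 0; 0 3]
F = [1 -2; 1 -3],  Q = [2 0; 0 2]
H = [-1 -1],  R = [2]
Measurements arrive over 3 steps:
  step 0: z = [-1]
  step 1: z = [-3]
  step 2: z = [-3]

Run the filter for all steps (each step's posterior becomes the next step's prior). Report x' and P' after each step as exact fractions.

step 0: x' = [57/89, 14/89], P' = [128/89 -56/89; -56/89 158/89]
step 1: x' = [4151/3058, 2400/1529], P' = [2153/1529 -894/1529; -894/1529 2604/1529]
step 2: x' = [157577/100766, 119849/100766], P' = [70931/50383 -29481/50383; -29481/50383 85739/50383]

step 0: x̄ = F·x = [-3, -5]
step 0: P̄ = F·P·Fᵀ + Q = [16 20; 20 31]
step 0: y = z − H·x̄ = [-9]
step 0: S = H·P̄·Hᵀ + R = [89]
step 0: K = P̄·Hᵀ·S⁻¹ = [-36/89; -51/89]
step 0: x' = x̄ + K·y = [57/89, 14/89]
step 0: P' = (I − K·H)·P̄ = [128/89 -56/89; -56/89 158/89]
step 1: x̄ = F·x = [29/89, 15/89]
step 1: P̄ = F·P·Fᵀ + Q = [1162/89 1356/89; 1356/89 2064/89]
step 1: y = z − H·x̄ = [-223/89]
step 1: S = H·P̄·Hᵀ + R = [6116/89]
step 1: K = P̄·Hᵀ·S⁻¹ = [-1259/3058; -855/1529]
step 1: x' = x̄ + K·y = [4151/3058, 2400/1529]
step 1: P' = (I − K·H)·P̄ = [2153/1529 -894/1529; -894/1529 2604/1529]
step 2: x̄ = F·x = [-5449/3058, -10249/3058]
step 2: P̄ = F·P·Fᵀ + Q = [19203/1529 22247/1529; 22247/1529 34011/1529]
step 2: y = z − H·x̄ = [-12436/1529]
step 2: S = H·P̄·Hᵀ + R = [100766/1529]
step 2: K = P̄·Hᵀ·S⁻¹ = [-20725/50383; -28129/50383]
step 2: x' = x̄ + K·y = [157577/100766, 119849/100766]
step 2: P' = (I − K·H)·P̄ = [70931/50383 -29481/50383; -29481/50383 85739/50383]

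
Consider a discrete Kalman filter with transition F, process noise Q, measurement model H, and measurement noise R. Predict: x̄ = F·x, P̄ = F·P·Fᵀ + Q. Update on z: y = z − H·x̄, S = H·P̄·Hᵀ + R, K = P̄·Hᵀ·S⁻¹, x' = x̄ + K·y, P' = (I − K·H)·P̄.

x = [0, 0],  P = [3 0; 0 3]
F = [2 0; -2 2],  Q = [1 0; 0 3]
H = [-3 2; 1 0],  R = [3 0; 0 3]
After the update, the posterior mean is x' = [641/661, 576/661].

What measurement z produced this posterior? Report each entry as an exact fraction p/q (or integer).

z = [-1, 2]

x̄ = F·x = [0, 0]
P̄ = F·P·Fᵀ + Q = [13 -12; -12 27]
S = H·P̄·Hᵀ + R = [372 -63; -63 16]
K = P̄·Hᵀ·S⁻¹ = [-63/661 289/661; 228/661 402/661]
x' − x̄ = [641/661, 576/661] = K·y
y = (KᵀK)⁻¹·Kᵀ·(x' − x̄) = [-1, 2]
z = y + H·x̄ = [-1, 2] + [0, 0] = [-1, 2]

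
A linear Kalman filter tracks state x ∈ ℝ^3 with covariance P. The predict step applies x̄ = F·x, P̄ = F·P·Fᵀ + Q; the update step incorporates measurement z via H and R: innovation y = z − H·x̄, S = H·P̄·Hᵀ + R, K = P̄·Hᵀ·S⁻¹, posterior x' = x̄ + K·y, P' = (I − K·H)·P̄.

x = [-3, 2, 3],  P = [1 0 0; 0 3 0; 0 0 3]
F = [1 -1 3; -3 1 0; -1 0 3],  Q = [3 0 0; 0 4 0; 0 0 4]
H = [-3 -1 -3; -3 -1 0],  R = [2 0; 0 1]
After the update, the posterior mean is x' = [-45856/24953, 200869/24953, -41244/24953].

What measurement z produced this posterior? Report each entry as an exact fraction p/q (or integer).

x̄ = F·x = [4, 11, 12]
P̄ = F·P·Fᵀ + Q = [34 -6 26; -6 16 3; 26 3 32]
S = H·P̄·Hᵀ + R = [1062 529; 529 287]
K = P̄·Hᵀ·S⁻¹ = [846/24953 -9906/24953; -3067/24953 5827/24953; -7950/24953 7611/24953]
x' − x̄ = [-145668/24953, -73614/24953, -340680/24953] = K·y
y = (KᵀK)⁻¹·Kᵀ·(x' − x̄) = [62, 20]
z = y + H·x̄ = [62, 20] + [-59, -23] = [3, -3]

z = [3, -3]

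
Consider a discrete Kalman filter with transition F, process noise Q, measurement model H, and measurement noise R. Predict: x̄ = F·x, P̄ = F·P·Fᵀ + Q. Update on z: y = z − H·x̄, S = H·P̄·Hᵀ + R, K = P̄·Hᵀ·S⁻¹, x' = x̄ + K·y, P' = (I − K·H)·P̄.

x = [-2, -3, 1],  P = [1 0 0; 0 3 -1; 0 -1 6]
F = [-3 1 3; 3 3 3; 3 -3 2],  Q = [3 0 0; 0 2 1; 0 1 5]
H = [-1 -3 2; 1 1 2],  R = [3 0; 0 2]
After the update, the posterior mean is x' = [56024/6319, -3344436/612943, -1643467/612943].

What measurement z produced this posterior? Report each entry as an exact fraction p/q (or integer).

x̄ = F·x = [6, -12, 5]
P̄ = F·P·Fᵀ + Q = [63 42 25; 42 74 22; 25 22 77]
S = H·P̄·Hᵀ + R = [928 -233; -233 719]
K = P̄·Hᵀ·S⁻¹ = [-658/6319 1149/6319; -120900/612943 97220/612943; 92130/612943 201207/612943]
x' − x̄ = [18110/6319, 4010880/612943, -4708182/612943] = K·y
y = (KᵀK)⁻¹·Kᵀ·(x' − x̄) = [-38, -6]
z = y + H·x̄ = [-38, -6] + [40, 4] = [2, -2]

z = [2, -2]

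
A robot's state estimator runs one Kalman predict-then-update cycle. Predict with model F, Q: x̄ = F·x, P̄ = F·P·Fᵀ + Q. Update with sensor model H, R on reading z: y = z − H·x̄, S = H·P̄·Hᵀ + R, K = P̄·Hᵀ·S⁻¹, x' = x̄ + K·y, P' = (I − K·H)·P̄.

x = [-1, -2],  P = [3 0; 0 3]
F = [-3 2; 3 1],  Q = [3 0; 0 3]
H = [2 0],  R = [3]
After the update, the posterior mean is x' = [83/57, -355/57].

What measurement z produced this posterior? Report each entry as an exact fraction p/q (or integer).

x̄ = F·x = [-1, -5]
P̄ = F·P·Fᵀ + Q = [42 -21; -21 33]
S = H·P̄·Hᵀ + R = [171]
K = P̄·Hᵀ·S⁻¹ = [28/57; -14/57]
x' − x̄ = [140/57, -70/57] = K·y
y = (KᵀK)⁻¹·Kᵀ·(x' − x̄) = [5]
z = y + H·x̄ = [5] + [-2] = [3]

z = [3]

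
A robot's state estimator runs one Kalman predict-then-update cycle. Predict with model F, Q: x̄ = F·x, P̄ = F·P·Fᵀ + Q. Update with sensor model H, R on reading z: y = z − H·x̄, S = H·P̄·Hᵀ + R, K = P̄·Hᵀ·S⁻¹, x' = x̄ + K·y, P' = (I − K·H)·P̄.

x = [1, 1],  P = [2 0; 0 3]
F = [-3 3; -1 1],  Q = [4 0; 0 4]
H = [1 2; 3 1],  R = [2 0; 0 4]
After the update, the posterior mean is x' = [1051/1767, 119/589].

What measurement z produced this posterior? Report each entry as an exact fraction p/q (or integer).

x̄ = F·x = [0, 0]
P̄ = F·P·Fᵀ + Q = [49 15; 15 9]
S = H·P̄·Hᵀ + R = [147 270; 270 544]
K = P̄·Hᵀ·S⁻¹ = [-191/1767 207/589; 281/589 -81/589]
x' − x̄ = [1051/1767, 119/589] = K·y
y = (KᵀK)⁻¹·Kᵀ·(x' − x̄) = [1, 2]
z = y + H·x̄ = [1, 2] + [0, 0] = [1, 2]

z = [1, 2]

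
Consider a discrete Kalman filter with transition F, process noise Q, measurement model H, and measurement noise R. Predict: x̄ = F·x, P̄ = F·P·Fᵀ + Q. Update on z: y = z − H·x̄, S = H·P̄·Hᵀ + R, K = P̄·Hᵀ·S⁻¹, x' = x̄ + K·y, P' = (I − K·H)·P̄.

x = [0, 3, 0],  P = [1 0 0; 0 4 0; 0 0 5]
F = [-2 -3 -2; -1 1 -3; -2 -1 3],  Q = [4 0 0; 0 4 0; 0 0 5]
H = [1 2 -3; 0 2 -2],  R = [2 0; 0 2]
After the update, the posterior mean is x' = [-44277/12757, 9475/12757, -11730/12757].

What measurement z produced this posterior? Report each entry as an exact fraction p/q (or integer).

x̄ = F·x = [-9, 3, -3]
P̄ = F·P·Fᵀ + Q = [64 20 -14; 20 54 -47; -14 -47 58]
S = H·P̄·Hᵀ + R = [1532 1102; 1102 826]
K = P̄·Hᵀ·S⁻¹ = [11415/12757 -14179/12757; -205/25514 6513/25514; -378/12757 -2739/12757]
x' − x̄ = [70536/12757, -28796/12757, 26541/12757] = K·y
y = (KᵀK)⁻¹·Kᵀ·(x' − x̄) = [-5, -9]
z = y + H·x̄ = [-5, -9] + [6, 12] = [1, 3]

z = [1, 3]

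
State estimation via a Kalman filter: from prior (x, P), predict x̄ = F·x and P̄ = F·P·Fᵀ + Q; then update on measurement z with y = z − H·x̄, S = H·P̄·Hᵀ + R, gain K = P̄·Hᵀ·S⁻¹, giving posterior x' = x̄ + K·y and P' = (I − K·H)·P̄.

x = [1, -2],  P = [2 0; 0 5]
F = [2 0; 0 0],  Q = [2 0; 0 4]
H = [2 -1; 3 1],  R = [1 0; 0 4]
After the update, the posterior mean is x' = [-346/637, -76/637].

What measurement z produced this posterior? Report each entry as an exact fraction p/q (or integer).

x̄ = F·x = [2, 0]
P̄ = F·P·Fᵀ + Q = [10 0; 0 4]
S = H·P̄·Hᵀ + R = [45 56; 56 98]
K = P̄·Hᵀ·S⁻¹ = [20/91 115/637; -44/91 202/637]
x' − x̄ = [-1620/637, -76/637] = K·y
y = (KᵀK)⁻¹·Kᵀ·(x' − x̄) = [-5, -8]
z = y + H·x̄ = [-5, -8] + [4, 6] = [-1, -2]

z = [-1, -2]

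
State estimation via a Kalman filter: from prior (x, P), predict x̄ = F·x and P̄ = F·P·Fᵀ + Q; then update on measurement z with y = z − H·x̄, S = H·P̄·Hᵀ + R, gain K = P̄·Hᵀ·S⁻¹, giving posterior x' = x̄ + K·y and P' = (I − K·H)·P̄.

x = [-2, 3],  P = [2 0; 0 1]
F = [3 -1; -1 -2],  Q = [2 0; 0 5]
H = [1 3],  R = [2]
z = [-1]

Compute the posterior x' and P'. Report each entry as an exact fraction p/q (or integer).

x̄ = F·x = [-9, -4]
P̄ = F·P·Fᵀ + Q = [21 -4; -4 11]
y = z − H·x̄ = [20]
S = H·P̄·Hᵀ + R = [98]
K = P̄·Hᵀ·S⁻¹ = [9/98; 29/98]
x' = x̄ + K·y = [-351/49, 94/49]
P' = (I − K·H)·P̄ = [1977/98 -653/98; -653/98 237/98]

x' = [-351/49, 94/49]
P' = [1977/98 -653/98; -653/98 237/98]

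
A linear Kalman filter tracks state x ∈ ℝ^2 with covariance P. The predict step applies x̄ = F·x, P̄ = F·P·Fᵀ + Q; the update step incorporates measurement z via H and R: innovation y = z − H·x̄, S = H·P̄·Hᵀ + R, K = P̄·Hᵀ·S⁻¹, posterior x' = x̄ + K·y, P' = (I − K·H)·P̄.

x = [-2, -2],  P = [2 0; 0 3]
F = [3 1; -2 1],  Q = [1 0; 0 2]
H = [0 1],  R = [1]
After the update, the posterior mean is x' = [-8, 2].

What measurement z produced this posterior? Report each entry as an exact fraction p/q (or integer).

z = [2]

x̄ = F·x = [-8, 2]
P̄ = F·P·Fᵀ + Q = [22 -9; -9 13]
S = H·P̄·Hᵀ + R = [14]
K = P̄·Hᵀ·S⁻¹ = [-9/14; 13/14]
x' − x̄ = [0, 0] = K·y
y = (KᵀK)⁻¹·Kᵀ·(x' − x̄) = [0]
z = y + H·x̄ = [0] + [2] = [2]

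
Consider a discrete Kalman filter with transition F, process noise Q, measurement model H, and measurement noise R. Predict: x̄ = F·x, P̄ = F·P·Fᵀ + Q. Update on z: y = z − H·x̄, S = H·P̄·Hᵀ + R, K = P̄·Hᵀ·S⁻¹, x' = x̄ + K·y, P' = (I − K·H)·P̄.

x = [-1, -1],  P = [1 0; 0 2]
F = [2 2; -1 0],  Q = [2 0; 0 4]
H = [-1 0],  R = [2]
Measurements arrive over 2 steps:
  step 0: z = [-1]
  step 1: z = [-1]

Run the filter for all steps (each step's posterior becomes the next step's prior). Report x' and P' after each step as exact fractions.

step 0: x' = [3/8, 3/8], P' = [7/4 -1/4; -1/4 19/4]
step 1: x' = [29/28, -9/28], P' = [13/7 -3/14; -3/14 38/7]

step 0: x̄ = F·x = [-4, 1]
step 0: P̄ = F·P·Fᵀ + Q = [14 -2; -2 5]
step 0: y = z − H·x̄ = [-5]
step 0: S = H·P̄·Hᵀ + R = [16]
step 0: K = P̄·Hᵀ·S⁻¹ = [-7/8; 1/8]
step 0: x' = x̄ + K·y = [3/8, 3/8]
step 0: P' = (I − K·H)·P̄ = [7/4 -1/4; -1/4 19/4]
step 1: x̄ = F·x = [3/2, -3/8]
step 1: P̄ = F·P·Fᵀ + Q = [26 -3; -3 23/4]
step 1: y = z − H·x̄ = [1/2]
step 1: S = H·P̄·Hᵀ + R = [28]
step 1: K = P̄·Hᵀ·S⁻¹ = [-13/14; 3/28]
step 1: x' = x̄ + K·y = [29/28, -9/28]
step 1: P' = (I − K·H)·P̄ = [13/7 -3/14; -3/14 38/7]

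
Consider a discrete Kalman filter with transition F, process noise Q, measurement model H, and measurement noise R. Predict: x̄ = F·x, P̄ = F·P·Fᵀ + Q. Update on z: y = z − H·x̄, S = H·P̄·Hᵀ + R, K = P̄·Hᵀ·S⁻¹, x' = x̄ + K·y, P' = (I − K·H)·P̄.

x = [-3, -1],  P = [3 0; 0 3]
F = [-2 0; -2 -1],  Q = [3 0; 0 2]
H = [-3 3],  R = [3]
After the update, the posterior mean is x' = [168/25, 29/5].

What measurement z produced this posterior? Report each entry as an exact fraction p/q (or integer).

z = [-3]

x̄ = F·x = [6, 7]
P̄ = F·P·Fᵀ + Q = [15 12; 12 17]
S = H·P̄·Hᵀ + R = [75]
K = P̄·Hᵀ·S⁻¹ = [-3/25; 1/5]
x' − x̄ = [18/25, -6/5] = K·y
y = (KᵀK)⁻¹·Kᵀ·(x' − x̄) = [-6]
z = y + H·x̄ = [-6] + [3] = [-3]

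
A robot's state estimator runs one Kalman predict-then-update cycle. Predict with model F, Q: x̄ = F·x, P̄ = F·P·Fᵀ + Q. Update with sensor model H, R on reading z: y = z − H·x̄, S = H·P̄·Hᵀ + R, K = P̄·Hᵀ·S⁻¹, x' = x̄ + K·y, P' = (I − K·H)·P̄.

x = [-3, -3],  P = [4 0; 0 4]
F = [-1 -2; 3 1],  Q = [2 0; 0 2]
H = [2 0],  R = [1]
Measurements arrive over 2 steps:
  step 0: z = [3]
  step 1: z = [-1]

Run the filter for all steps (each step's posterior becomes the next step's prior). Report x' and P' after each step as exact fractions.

step 0: x̄ = F·x = [9, -12]
step 0: P̄ = F·P·Fᵀ + Q = [22 -20; -20 42]
step 0: y = z − H·x̄ = [-15]
step 0: S = H·P̄·Hᵀ + R = [89]
step 0: K = P̄·Hᵀ·S⁻¹ = [44/89; -40/89]
step 0: x' = x̄ + K·y = [141/89, -468/89]
step 0: P' = (I − K·H)·P̄ = [22/89 -20/89; -20/89 2138/89]
step 1: x̄ = F·x = [795/89, -45/89]
step 1: P̄ = F·P·Fᵀ + Q = [8672/89 -4202/89; -4202/89 2394/89]
step 1: y = z − H·x̄ = [-1679/89]
step 1: S = H·P̄·Hᵀ + R = [34777/89]
step 1: K = P̄·Hᵀ·S⁻¹ = [17344/34777; -8404/34777]
step 1: x' = x̄ + K·y = [-16549/34777, 140959/34777]
step 1: P' = (I − K·H)·P̄ = [8672/34777 -4202/34777; -4202/34777 141898/34777]

step 0: x' = [141/89, -468/89], P' = [22/89 -20/89; -20/89 2138/89]
step 1: x' = [-16549/34777, 140959/34777], P' = [8672/34777 -4202/34777; -4202/34777 141898/34777]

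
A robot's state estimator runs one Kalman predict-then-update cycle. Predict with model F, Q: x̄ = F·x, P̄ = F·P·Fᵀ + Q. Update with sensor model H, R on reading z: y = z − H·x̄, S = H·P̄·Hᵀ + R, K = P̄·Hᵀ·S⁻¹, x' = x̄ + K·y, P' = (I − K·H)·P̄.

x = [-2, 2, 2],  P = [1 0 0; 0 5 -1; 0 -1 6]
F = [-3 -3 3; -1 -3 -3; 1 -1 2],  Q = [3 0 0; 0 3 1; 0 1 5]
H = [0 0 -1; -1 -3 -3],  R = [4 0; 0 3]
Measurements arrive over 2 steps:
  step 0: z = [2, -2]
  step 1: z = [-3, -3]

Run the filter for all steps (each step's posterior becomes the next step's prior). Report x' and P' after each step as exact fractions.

step 0: x' = [49306/6415, -655/1283, -1822/1283], P' = [234528/6415 -20295/1283 4836/1283; -20295/1283 26377/2566 -6072/1283; 4836/1283 -6072/1283 4476/1283]
step 1: x' = [-1541707539/170381743, -11239755/170381743, 681120389/170381743], P' = [9766534938/170381743 -1785893118/170381743 -1358105940/170381743; -1785893118/170381743 740519846/170381743 -132536828/170381743; -1358105940/170381743 -132536828/170381743 591597324/170381743]

step 0: x̄ = F·x = [6, -10, 0]
step 0: P̄ = F·P·Fᵀ + Q = [129 -6 57; -6 85 -18; 57 -18 39]
step 0: y = z − H·x̄ = [2, -26]
step 0: S = H·P̄·Hᵀ + R = [43 120; 120 1230]
step 0: K = P̄·Hᵀ·S⁻¹ = [-1209/1283 -881/6415; 1518/1283 -703/2566; -1119/1283 -16/1283]
step 0: x' = x̄ + K·y = [49306/6415, -655/1283, -1822/1283]
step 0: P' = (I − K·H)·P̄ = [234528/6415 -20295/1283 4836/1283; -20295/1283 26377/2566 -6072/1283; 4836/1283 -6072/1283 4476/1283]
step 1: x̄ = F·x = [-165423/6415, -12151/6415, 34361/6415]
step 1: P̄ = F·P·Fᵀ + Q = [2419179/12830 46053/12830 -341553/12830; 46053/12830 76851/12830 17129/12830; -341553/12830 17129/12830 1686351/12830]
step 1: y = z − H·x̄ = [15116/6415, -118038/6415]
step 1: S = H·P̄·Hᵀ + R = [1737671/12830 4768887/12830; 4768887/12830 16861809/12830]
step 1: K = P̄·Hᵀ·S⁻¹ = [339526485/170381743 -111512588/170381743; 33134207/170381743 -12685312/170381743; -147899331/170381743 -6358516/170381743]
step 1: x' = x̄ + K·y = [-1541707539/170381743, -11239755/170381743, 681120389/170381743]
step 1: P' = (I − K·H)·P̄ = [9766534938/170381743 -1785893118/170381743 -1358105940/170381743; -1785893118/170381743 740519846/170381743 -132536828/170381743; -1358105940/170381743 -132536828/170381743 591597324/170381743]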